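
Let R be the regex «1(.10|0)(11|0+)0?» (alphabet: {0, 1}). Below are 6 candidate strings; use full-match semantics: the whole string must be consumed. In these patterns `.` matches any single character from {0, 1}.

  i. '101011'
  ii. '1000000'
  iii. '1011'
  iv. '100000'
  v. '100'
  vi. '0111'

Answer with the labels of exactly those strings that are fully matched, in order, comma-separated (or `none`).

i → match
ii → match
iii → match
iv → match
v → match
vi → no match — must start with '1'

i, ii, iii, iv, v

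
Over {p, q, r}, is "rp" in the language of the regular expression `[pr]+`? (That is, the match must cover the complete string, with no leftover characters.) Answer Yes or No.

Yes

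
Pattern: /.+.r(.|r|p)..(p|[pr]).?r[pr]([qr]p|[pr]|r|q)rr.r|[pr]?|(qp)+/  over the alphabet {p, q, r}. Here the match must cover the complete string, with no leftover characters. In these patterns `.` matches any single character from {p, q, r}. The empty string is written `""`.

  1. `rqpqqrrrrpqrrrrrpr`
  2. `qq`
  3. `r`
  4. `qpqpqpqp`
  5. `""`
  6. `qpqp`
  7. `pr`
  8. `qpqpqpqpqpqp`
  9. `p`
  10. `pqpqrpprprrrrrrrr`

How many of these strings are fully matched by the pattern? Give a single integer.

8

1 → match
2 → no match
3 → match
4 → match
5 → match
6 → match
7 → no match
8 → match
9 → match
10 → match
Total matched: 8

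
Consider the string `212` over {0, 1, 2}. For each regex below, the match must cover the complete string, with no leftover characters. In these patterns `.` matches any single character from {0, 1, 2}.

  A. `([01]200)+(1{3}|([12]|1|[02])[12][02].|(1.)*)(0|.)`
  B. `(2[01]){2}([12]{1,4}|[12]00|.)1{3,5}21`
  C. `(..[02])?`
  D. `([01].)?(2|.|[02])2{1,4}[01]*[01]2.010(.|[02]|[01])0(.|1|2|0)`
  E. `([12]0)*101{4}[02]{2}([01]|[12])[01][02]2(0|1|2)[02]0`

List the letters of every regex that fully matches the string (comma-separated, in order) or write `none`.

C

A → no match
B → no match — must end with `121`
C → match
D → no match
E → no match — must end with `0`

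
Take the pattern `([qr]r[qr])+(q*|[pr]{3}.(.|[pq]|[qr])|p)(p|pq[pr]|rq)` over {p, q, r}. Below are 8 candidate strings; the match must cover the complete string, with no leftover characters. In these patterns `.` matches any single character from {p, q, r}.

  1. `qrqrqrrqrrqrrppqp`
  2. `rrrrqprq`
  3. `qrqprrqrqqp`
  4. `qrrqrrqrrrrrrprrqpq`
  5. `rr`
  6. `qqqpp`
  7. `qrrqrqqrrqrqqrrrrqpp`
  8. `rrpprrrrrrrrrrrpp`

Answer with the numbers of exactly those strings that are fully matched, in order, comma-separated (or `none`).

7

1 → no match
2 → no match
3 → no match
4 → no match
5 → no match
6 → no match
7 → match
8 → no match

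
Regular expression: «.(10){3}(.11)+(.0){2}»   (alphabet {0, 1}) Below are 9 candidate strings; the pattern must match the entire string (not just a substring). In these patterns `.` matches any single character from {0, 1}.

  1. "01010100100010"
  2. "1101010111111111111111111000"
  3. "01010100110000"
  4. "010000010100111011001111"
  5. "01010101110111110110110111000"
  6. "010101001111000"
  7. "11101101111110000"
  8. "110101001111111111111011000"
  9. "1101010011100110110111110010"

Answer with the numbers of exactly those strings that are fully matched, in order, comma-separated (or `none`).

1 → no match
2 → no match
3 → match
4 → no match — must end with "0"
5 → match
6 → no match
7 → no match
8 → no match
9 → no match

3, 5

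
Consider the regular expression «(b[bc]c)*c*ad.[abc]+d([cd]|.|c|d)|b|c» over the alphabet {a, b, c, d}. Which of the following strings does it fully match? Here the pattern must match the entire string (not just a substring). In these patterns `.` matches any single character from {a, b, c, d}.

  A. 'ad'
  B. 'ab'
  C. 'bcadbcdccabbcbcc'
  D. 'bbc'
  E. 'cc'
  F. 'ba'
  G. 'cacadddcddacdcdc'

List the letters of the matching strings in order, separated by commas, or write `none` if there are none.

A → no match
B → no match
C → no match
D → no match
E → no match
F → no match
G → no match

none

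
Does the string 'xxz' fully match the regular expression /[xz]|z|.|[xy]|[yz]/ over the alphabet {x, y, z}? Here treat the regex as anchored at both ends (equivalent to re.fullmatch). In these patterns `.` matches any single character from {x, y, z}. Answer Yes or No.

No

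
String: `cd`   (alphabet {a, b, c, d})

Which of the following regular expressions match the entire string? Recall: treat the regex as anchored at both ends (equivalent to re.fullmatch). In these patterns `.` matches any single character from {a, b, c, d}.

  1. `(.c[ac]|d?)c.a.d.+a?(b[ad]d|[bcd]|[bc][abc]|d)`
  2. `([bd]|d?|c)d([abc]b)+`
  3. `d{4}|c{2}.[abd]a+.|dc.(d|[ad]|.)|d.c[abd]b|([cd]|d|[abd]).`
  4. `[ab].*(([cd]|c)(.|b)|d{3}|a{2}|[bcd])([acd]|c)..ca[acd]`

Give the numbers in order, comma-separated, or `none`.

3

1 → no match
2 → no match — must end with `b`
3 → match
4 → no match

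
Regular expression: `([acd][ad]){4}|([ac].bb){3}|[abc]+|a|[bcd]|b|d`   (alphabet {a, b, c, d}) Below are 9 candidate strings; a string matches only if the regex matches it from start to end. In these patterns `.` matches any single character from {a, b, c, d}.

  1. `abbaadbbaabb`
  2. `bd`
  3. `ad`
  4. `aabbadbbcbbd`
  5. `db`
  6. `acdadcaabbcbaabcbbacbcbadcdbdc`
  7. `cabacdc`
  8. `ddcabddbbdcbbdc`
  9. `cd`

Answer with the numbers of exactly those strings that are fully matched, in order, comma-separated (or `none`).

none

1. `abbaadbbaabb` → no match
2. `bd` → no match
3. `ad` → no match
4. `aabbadbbcbbd` → no match
5. `db` → no match
6 → no match
7. `cabacdc` → no match
8 → no match
9. `cd` → no match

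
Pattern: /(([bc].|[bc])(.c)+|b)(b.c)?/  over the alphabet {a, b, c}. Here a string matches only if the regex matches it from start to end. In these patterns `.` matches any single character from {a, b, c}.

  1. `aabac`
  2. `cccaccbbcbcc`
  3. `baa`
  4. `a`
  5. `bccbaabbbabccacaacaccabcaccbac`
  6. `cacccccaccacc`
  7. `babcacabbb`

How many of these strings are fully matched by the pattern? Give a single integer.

0

1. `aabac` → no match
2. `cccaccbbcbcc` → no match
3. `baa` → no match
4. `a` → no match
5 → no match
6 → no match
7. `babcacabbb` → no match
Total matched: 0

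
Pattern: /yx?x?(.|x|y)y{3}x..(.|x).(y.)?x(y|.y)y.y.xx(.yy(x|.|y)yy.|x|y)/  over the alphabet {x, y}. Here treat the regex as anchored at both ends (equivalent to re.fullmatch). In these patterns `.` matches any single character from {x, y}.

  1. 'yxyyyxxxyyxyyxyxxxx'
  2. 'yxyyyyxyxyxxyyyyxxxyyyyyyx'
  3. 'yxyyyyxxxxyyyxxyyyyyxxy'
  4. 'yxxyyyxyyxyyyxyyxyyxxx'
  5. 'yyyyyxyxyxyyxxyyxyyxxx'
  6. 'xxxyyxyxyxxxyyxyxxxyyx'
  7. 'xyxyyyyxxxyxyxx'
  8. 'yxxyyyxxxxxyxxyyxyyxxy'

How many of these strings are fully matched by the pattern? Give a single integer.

1 → match
2 → match
3 → match
4 → match
5 → match
6 → no match — must start with 'y'
7 → no match — must start with 'y'
8 → match
Total matched: 6

6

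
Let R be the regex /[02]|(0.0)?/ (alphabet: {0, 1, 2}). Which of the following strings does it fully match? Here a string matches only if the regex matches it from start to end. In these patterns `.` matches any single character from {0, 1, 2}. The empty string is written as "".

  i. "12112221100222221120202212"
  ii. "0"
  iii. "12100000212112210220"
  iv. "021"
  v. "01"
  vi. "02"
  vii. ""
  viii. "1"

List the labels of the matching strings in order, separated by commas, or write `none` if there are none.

ii, vii

i → no match
ii. "0" → match
iii → no match
iv. "021" → no match
v. "01" → no match
vi. "02" → no match
vii. "" → match
viii. "1" → no match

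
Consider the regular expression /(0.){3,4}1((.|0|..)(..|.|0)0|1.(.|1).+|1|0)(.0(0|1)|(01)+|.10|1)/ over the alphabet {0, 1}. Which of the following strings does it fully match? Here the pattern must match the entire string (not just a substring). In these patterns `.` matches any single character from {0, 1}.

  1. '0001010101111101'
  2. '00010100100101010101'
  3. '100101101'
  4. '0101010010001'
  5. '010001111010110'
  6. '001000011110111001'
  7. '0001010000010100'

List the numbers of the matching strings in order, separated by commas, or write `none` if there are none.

1 → no match
2 → match
3 → no match — must start with '0'
4 → match
5 → match
6 → no match
7 → no match

2, 4, 5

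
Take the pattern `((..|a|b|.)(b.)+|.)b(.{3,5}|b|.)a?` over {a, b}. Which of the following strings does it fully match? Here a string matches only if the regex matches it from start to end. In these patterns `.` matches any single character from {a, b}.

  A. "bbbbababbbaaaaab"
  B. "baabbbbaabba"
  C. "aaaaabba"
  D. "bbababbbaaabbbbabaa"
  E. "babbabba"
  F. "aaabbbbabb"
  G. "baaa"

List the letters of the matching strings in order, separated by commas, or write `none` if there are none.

A → no match
B → no match
C → no match
D → no match
E → no match
F → no match
G → no match

none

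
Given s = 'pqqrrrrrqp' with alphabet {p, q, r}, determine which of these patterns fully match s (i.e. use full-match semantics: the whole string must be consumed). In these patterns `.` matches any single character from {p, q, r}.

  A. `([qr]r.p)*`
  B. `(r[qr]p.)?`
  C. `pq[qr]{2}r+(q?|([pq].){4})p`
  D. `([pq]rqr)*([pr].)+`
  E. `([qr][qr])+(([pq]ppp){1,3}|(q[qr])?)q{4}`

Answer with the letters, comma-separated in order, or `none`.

A → no match
B → no match
C → match
D → no match
E → no match — must end with 'q'

C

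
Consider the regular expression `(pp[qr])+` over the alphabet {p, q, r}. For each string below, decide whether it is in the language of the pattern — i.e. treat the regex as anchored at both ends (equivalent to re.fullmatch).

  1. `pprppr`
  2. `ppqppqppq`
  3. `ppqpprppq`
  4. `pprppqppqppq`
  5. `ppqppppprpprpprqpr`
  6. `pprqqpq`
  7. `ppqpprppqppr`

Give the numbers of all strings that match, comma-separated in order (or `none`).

1 → match
2 → match
3 → match
4 → match
5 → no match
6 → no match
7 → match

1, 2, 3, 4, 7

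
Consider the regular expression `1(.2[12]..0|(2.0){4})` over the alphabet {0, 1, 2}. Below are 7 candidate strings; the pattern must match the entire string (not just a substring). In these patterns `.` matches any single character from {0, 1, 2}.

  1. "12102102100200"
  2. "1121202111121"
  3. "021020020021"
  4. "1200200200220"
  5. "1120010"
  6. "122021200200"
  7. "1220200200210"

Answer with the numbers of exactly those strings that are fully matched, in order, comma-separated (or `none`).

4, 7

1 → no match
2 → no match — must end with "0"
3 → no match — must start with "1"
4 → match
5 → no match
6 → no match
7 → match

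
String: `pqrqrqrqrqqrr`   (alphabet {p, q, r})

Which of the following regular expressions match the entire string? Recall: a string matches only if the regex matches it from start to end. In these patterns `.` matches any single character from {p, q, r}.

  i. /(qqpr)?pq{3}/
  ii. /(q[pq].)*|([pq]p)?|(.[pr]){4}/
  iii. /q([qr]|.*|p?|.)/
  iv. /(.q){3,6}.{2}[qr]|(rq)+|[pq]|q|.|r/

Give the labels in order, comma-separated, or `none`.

iv

i → no match — must end with `q`
ii → no match
iii → no match — must start with `q`
iv → match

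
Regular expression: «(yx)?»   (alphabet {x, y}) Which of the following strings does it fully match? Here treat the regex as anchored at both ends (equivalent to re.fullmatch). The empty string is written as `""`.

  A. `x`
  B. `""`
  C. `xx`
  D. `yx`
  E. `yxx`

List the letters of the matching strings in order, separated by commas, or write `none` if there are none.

B, D

A. `x` → no match
B. `""` → match
C. `xx` → no match
D. `yx` → match
E. `yxx` → no match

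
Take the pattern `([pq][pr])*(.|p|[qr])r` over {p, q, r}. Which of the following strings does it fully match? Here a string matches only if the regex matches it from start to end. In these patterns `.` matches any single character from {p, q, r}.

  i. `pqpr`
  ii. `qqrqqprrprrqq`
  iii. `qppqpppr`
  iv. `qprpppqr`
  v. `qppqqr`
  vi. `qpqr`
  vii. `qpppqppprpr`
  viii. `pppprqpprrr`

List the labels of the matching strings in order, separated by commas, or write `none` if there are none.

i → no match
ii → no match — must end with `r`
iii → no match
iv → no match
v → no match
vi → match
vii → no match
viii → no match

vi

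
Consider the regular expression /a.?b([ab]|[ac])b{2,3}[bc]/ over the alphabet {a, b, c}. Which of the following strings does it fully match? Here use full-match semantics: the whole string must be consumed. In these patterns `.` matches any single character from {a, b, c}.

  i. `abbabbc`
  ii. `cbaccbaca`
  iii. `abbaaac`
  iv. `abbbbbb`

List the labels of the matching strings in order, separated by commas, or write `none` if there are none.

i → match
ii → no match — must start with `a`
iii → no match
iv → match

i, iv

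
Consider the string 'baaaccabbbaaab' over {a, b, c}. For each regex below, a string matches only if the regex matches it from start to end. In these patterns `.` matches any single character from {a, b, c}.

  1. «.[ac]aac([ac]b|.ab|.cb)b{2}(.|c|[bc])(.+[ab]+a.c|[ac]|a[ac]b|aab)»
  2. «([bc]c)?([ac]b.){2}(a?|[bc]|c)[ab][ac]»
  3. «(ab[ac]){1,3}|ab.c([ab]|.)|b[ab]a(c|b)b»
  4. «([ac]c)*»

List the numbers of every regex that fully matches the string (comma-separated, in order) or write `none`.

1

1 → match
2 → no match
3 → no match
4 → no match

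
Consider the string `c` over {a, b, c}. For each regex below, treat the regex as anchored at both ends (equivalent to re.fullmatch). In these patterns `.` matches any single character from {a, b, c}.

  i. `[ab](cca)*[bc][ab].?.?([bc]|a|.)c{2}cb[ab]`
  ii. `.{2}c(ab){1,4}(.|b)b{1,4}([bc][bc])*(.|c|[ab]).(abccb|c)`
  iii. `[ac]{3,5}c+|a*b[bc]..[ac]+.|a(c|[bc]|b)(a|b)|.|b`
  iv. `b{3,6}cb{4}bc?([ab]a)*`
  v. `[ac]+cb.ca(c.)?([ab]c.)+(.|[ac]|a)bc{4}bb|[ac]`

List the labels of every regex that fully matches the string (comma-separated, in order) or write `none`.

i → no match
ii → no match
iii → match
iv → no match — must start with `b`
v → match

iii, v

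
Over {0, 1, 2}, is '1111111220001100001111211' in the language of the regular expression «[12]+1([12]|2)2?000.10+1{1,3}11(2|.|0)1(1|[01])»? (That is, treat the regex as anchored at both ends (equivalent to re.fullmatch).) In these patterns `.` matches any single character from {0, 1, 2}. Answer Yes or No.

Yes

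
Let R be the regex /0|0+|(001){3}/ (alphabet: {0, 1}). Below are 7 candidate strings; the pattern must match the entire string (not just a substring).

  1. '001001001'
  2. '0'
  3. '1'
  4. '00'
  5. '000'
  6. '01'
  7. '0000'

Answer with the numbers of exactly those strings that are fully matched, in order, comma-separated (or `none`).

1, 2, 4, 5, 7

1 → match
2 → match
3 → no match
4 → match
5 → match
6 → no match
7 → match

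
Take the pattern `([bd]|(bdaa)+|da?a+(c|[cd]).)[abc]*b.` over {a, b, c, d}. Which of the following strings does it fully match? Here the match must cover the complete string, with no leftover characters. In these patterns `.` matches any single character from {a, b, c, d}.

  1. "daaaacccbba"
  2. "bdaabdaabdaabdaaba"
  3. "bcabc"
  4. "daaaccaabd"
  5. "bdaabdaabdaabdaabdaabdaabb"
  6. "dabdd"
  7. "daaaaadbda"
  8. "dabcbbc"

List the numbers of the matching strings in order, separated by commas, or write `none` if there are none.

1, 2, 3, 4, 5, 8

1 → match
2 → match
3 → match
4 → match
5 → match
6 → no match
7 → no match
8 → match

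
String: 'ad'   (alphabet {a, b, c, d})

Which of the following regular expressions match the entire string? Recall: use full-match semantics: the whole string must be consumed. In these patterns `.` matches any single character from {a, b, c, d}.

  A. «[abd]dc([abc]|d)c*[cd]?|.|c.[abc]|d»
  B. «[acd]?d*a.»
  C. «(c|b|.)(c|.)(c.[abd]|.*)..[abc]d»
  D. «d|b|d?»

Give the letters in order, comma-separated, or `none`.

B

A → no match
B → match
C → no match
D → no match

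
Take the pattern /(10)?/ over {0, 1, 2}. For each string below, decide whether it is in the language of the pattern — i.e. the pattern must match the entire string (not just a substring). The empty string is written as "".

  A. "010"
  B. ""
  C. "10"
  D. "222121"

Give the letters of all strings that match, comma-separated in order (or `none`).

A → no match
B → match
C → match
D → no match

B, C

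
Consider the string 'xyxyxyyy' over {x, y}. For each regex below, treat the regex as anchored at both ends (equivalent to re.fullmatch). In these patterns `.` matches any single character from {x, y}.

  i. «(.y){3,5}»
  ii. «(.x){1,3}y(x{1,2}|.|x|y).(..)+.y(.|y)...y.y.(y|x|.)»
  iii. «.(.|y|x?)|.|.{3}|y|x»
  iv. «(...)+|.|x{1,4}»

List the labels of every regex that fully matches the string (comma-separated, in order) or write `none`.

i → match
ii → no match
iii → no match
iv → no match

i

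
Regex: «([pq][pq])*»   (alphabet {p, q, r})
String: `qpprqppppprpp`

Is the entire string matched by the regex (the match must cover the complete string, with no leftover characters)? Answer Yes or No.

No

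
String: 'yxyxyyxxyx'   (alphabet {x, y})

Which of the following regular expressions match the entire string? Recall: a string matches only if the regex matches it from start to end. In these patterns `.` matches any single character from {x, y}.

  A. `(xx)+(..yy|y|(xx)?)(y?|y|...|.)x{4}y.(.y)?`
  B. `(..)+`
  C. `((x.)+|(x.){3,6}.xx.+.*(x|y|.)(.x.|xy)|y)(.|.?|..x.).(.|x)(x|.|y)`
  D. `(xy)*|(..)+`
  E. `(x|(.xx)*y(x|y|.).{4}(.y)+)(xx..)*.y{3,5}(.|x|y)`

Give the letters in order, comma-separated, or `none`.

B, D

A → no match — must start with 'xx'
B → match
C → no match
D → match
E → no match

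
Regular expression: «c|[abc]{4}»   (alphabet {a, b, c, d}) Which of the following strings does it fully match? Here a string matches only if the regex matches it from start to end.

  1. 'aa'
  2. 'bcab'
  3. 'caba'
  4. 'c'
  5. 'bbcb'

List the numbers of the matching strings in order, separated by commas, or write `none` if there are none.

1. 'aa' → no match
2. 'bcab' → match
3. 'caba' → match
4. 'c' → match
5. 'bbcb' → match

2, 3, 4, 5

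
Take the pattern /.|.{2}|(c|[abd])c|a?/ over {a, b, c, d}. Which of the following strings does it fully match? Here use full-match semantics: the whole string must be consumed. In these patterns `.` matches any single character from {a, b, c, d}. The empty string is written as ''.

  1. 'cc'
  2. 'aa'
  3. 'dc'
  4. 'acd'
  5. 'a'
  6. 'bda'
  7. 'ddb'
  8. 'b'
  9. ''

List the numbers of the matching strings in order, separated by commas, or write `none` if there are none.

1 → match
2 → match
3 → match
4 → no match
5 → match
6 → no match
7 → no match
8 → match
9 → match

1, 2, 3, 5, 8, 9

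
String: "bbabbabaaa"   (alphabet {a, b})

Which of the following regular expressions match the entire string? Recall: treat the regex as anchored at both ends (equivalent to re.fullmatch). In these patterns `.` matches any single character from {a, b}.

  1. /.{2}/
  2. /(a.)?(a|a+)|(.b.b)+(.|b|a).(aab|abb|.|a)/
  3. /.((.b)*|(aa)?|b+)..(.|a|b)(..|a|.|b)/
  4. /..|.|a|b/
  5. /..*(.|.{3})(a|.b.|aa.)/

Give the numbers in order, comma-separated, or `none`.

5

1 → no match
2 → no match
3 → no match
4 → no match
5 → match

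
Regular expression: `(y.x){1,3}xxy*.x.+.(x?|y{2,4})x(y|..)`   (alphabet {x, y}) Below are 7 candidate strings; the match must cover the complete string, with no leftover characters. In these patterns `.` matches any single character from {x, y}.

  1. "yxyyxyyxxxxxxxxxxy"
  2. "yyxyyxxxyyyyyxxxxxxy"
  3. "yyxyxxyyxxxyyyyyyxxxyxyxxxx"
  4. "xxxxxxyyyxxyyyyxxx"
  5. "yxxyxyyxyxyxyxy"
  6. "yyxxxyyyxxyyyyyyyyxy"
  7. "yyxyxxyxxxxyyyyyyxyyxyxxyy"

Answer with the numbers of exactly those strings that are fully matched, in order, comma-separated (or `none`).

1 → no match
2 → match
3 → match
4 → no match — must start with "y"
5 → no match
6 → match
7 → match

2, 3, 6, 7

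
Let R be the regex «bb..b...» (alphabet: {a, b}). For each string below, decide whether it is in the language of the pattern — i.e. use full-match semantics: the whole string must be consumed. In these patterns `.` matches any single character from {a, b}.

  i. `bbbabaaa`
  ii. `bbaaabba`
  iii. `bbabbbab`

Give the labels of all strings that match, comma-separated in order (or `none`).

i → match
ii → no match
iii → match

i, iii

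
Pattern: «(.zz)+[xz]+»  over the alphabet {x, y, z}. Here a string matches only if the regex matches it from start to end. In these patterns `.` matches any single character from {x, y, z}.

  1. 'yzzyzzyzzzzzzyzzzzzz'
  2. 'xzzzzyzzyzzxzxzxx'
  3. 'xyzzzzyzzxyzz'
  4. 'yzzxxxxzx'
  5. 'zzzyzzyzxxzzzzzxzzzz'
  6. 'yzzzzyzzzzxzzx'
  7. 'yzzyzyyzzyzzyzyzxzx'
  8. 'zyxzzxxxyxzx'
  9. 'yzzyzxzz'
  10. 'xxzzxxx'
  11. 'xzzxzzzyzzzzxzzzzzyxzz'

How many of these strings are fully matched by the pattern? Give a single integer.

1 → no match
2 → no match
3 → no match
4 → match
5 → no match
6 → no match
7 → no match
8 → no match
9 → no match
10 → no match
11 → no match
Total matched: 1

1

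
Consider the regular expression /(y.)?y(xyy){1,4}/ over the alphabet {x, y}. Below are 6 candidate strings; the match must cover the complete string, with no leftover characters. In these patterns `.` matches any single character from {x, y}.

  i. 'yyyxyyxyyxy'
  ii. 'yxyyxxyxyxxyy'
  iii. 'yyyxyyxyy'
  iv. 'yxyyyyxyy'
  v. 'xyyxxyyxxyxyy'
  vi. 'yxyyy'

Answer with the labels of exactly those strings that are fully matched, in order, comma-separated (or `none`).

i → no match — must end with 'xyy'
ii → no match
iii → match
iv → no match
v → no match
vi → no match — must end with 'xyy'

iii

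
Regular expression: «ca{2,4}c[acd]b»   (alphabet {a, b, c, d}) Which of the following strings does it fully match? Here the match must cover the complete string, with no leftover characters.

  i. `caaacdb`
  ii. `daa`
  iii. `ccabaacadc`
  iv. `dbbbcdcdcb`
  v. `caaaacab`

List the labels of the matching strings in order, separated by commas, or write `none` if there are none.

i → match
ii → no match — must start with `ca`
iii → no match — must start with `ca`
iv → no match — must start with `ca`
v → match

i, v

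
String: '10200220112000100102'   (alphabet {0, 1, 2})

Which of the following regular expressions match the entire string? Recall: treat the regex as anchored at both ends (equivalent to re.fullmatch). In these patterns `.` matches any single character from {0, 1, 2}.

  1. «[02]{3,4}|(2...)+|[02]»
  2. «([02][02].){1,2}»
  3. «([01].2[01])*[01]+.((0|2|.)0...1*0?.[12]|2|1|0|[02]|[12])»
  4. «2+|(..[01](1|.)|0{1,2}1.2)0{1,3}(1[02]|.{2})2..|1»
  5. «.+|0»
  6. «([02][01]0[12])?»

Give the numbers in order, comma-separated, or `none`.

1 → no match
2 → no match
3 → match
4 → no match
5 → match
6 → no match

3, 5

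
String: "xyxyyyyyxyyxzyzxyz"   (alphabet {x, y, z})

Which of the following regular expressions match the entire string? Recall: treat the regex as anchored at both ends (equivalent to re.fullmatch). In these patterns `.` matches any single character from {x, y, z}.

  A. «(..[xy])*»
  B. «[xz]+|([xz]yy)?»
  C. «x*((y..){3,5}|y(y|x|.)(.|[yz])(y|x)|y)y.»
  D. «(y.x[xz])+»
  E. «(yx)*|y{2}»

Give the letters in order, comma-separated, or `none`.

C

A → no match
B → no match
C → match
D → no match — must start with "y"
E → no match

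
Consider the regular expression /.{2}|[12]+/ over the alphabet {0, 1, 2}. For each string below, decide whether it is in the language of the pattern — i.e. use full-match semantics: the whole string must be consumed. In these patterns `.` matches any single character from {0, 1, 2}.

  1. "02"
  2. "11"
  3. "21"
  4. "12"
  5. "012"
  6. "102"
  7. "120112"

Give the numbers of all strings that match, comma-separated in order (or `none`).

1, 2, 3, 4

1 → match
2 → match
3 → match
4 → match
5 → no match
6 → no match
7 → no match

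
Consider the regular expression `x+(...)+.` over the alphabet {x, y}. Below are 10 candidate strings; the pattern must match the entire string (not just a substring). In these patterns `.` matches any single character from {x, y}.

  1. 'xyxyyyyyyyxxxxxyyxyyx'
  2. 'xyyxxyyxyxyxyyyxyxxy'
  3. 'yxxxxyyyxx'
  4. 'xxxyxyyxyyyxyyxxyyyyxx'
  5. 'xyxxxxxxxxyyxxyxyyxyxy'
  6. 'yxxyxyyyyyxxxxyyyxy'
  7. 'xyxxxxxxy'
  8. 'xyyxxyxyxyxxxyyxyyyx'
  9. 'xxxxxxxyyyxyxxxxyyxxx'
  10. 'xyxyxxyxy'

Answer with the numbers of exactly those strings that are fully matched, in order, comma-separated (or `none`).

2, 4, 8, 9

1 → no match
2 → match
3 → no match — must start with 'x'
4 → match
5 → no match
6 → no match — must start with 'x'
7 → no match
8 → match
9 → match
10 → no match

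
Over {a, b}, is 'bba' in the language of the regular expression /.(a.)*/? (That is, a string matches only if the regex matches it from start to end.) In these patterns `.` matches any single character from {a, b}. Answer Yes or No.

No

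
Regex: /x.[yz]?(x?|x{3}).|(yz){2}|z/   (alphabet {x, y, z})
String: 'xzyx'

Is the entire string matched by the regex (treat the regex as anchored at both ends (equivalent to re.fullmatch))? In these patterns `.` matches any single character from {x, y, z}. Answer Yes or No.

Yes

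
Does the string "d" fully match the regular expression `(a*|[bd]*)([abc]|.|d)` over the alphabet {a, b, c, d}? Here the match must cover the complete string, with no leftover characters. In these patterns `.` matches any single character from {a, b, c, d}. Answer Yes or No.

Yes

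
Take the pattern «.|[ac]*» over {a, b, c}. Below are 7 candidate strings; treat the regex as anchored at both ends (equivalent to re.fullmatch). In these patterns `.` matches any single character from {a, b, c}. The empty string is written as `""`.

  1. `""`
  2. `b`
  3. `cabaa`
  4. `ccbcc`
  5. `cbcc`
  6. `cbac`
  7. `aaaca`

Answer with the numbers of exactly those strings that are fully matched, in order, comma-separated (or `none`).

1 → match
2 → match
3 → no match
4 → no match
5 → no match
6 → no match
7 → match

1, 2, 7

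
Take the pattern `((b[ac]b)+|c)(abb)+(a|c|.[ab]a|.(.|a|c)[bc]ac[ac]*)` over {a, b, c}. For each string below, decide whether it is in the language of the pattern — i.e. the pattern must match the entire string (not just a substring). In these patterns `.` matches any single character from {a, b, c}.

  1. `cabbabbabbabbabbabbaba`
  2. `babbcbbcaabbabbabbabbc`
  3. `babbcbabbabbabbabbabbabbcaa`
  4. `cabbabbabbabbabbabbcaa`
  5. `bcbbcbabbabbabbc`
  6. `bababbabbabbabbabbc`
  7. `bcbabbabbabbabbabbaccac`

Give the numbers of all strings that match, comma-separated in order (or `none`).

1 → match
2 → no match
3 → match
4 → match
5 → match
6 → match
7 → match

1, 3, 4, 5, 6, 7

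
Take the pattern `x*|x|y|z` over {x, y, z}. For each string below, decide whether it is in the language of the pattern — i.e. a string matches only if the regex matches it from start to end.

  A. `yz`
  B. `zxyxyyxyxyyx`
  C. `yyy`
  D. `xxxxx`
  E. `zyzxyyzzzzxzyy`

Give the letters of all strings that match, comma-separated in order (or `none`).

A → no match
B → no match
C → no match
D → match
E → no match

D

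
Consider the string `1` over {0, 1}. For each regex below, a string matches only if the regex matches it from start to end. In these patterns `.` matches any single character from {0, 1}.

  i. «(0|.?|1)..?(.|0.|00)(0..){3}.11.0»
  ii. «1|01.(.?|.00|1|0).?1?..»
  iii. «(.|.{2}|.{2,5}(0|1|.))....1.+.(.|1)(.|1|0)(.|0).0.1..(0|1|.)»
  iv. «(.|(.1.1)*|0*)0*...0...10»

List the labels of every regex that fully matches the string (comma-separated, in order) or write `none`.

i → no match — must end with `0`
ii → match
iii → no match
iv → no match — must end with `10`

ii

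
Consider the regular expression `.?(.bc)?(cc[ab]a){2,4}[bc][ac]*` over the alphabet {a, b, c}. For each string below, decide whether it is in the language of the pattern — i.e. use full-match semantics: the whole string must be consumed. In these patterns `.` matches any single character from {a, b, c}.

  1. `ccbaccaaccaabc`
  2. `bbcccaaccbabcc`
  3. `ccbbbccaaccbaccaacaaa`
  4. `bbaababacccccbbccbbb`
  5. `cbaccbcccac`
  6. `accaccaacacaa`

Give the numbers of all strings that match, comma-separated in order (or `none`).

1 → match
2 → match
3 → no match
4 → no match
5 → no match
6 → no match

1, 2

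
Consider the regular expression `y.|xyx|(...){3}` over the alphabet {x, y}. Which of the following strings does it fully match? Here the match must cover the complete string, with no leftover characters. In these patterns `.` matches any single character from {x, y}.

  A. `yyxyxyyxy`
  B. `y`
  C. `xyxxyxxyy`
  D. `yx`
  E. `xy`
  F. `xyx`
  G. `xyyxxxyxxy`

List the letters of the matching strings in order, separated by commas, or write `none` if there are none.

A, C, D, F

A → match
B → no match
C → match
D → match
E → no match
F → match
G → no match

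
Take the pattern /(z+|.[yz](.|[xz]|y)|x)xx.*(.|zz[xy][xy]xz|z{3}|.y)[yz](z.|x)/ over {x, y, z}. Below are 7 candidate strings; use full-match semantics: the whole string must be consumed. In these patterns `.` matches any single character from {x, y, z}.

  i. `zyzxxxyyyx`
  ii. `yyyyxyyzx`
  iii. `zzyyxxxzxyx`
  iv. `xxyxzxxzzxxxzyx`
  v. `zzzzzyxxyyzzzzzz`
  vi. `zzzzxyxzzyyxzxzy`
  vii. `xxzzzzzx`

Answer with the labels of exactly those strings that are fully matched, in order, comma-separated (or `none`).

i

i → match
ii → no match
iii → no match
iv → no match
v → no match
vi → no match
vii → no match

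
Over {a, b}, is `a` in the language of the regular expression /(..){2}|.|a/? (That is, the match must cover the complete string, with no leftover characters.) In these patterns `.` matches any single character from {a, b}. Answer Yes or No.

Yes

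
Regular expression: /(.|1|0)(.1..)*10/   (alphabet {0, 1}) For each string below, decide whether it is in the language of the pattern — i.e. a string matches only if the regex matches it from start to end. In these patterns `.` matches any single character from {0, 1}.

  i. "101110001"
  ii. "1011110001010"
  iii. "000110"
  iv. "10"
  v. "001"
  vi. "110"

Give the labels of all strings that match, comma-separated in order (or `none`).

i. "101110001" → no match — must end with "10"
ii → no match
iii. "000110" → no match
iv. "10" → no match
v. "001" → no match — must end with "10"
vi. "110" → match

vi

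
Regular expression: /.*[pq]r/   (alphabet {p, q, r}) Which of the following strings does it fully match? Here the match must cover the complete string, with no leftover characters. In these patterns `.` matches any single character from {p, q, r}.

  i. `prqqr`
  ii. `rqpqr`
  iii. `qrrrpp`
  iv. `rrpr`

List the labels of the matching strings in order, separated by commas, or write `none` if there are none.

i. `prqqr` → match
ii. `rqpqr` → match
iii. `qrrrpp` → no match — must end with `r`
iv. `rrpr` → match

i, ii, iv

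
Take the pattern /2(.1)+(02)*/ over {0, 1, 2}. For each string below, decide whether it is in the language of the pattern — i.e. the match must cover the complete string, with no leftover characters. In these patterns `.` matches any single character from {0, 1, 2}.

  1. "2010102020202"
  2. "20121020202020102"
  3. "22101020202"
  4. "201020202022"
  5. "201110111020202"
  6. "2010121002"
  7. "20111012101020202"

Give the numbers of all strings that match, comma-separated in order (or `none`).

1 → match
2 → no match
3 → match
4 → no match
5 → match
6 → no match
7 → match

1, 3, 5, 7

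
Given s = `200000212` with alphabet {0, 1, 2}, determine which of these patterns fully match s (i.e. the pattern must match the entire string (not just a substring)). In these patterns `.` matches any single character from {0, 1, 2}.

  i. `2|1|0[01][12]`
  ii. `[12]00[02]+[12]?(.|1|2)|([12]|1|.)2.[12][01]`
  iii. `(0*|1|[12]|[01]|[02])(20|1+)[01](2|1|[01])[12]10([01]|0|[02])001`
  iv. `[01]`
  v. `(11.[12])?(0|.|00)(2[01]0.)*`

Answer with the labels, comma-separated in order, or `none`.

ii

i → no match
ii → match
iii → no match — must end with `001`
iv → no match
v → no match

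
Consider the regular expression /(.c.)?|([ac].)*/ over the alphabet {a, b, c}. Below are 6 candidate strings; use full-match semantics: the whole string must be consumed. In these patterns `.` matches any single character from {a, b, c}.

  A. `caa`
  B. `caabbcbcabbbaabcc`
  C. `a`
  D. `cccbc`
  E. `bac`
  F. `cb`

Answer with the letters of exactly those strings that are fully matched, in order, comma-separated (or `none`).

F

A → no match
B → no match
C → no match
D → no match
E → no match
F → match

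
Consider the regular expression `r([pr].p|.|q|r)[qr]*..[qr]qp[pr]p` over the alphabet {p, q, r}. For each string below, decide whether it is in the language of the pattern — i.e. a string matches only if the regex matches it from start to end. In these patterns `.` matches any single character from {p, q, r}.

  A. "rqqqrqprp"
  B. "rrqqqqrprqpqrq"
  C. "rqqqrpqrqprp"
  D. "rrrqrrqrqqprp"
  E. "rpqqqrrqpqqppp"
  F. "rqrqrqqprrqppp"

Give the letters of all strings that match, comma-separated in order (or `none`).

A → match
B → no match — must end with "p"
C → match
D → match
E → match
F → match

A, C, D, E, F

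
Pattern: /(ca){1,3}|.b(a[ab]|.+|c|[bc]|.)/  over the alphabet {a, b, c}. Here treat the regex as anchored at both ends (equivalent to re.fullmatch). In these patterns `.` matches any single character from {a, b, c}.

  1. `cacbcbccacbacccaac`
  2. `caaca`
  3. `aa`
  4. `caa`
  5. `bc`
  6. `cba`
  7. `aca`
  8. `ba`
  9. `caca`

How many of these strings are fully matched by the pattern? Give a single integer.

2

1 → no match
2 → no match
3 → no match
4 → no match
5 → no match
6 → match
7 → no match
8 → no match
9 → match
Total matched: 2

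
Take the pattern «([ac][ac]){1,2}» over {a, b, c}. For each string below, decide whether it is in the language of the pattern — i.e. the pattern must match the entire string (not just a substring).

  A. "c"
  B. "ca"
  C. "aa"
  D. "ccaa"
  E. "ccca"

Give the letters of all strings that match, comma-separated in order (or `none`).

A → no match
B → match
C → match
D → match
E → match

B, C, D, E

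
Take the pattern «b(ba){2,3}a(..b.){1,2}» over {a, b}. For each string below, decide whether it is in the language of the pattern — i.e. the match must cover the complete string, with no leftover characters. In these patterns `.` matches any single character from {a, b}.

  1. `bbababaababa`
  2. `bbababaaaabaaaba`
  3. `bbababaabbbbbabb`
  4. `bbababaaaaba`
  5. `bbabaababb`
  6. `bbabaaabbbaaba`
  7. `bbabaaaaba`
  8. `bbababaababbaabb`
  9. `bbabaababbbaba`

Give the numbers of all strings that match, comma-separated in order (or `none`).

1, 2, 3, 4, 5, 6, 7, 8, 9

1. `bbababaababa` → match
2 → match
3 → match
4. `bbababaaaaba` → match
5. `bbabaababb` → match
6 → match
7. `bbabaaaaba` → match
8 → match
9 → match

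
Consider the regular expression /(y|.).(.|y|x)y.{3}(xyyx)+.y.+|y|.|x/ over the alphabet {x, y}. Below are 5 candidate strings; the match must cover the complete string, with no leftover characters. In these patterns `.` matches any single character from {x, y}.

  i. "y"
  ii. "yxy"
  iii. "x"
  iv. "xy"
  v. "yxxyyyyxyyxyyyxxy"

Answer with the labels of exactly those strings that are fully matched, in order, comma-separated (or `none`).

i, iii, v

i. "y" → match
ii. "yxy" → no match
iii. "x" → match
iv. "xy" → no match
v → match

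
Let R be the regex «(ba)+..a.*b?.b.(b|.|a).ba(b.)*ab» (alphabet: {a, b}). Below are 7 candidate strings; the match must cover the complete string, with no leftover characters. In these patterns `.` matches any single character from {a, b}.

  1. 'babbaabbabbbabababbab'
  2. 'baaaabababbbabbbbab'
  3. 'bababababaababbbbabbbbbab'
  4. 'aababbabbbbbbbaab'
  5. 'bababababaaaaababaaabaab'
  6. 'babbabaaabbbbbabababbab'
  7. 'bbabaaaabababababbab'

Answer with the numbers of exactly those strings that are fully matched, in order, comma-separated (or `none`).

1 → match
2 → match
3 → no match
4 → no match — must start with 'ba'
5 → match
6 → match
7 → no match — must start with 'ba'

1, 2, 5, 6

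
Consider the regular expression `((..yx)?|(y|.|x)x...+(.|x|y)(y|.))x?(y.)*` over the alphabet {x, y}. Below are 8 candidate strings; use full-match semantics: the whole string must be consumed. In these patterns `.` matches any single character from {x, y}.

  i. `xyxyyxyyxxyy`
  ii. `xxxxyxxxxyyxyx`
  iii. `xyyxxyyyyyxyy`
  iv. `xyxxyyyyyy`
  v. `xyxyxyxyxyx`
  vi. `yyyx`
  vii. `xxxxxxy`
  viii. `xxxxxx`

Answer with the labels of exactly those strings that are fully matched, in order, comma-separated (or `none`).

ii, iii, v, vi, vii

i → no match
ii → match
iii → match
iv → no match
v → match
vi → match
vii → match
viii → no match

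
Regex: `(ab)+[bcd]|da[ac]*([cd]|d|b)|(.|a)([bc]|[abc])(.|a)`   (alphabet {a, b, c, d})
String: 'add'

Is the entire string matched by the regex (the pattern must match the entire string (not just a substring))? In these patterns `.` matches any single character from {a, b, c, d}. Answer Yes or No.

No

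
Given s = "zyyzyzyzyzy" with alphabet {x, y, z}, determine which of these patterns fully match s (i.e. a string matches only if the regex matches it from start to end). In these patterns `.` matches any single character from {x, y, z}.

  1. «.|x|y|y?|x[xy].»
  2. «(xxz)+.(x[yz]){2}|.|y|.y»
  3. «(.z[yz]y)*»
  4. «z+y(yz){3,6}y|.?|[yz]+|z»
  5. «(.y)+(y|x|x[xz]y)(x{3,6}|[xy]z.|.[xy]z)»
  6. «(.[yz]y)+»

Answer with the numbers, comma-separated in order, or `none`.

4

1 → no match
2 → no match
3 → no match
4 → match
5 → no match
6 → no match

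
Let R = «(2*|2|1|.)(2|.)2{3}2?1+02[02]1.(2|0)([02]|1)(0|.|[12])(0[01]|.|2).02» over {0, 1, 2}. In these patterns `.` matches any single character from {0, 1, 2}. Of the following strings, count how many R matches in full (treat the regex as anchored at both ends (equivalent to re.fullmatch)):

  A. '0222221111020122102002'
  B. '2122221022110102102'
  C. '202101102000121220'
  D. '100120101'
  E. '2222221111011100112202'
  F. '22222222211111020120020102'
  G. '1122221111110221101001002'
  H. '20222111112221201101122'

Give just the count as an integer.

4

A → match
B → match
C → no match — must end with '02'
D → no match — must end with '02'
E → no match
F → match
G → match
H → no match — must end with '02'
Total matched: 4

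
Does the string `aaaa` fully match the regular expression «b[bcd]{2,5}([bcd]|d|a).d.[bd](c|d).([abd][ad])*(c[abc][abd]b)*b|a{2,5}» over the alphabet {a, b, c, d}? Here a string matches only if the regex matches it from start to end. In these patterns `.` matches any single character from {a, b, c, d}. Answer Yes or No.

Yes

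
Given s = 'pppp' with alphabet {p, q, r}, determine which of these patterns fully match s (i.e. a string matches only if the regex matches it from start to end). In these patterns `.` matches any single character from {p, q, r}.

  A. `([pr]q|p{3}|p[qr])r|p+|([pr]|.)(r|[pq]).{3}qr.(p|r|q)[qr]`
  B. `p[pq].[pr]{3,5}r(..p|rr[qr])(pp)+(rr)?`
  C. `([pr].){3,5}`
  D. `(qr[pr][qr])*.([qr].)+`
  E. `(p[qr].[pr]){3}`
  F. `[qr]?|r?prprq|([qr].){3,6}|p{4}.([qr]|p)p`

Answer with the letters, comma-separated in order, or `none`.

A → match
B → no match
C → no match
D → no match
E → no match
F → no match

A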